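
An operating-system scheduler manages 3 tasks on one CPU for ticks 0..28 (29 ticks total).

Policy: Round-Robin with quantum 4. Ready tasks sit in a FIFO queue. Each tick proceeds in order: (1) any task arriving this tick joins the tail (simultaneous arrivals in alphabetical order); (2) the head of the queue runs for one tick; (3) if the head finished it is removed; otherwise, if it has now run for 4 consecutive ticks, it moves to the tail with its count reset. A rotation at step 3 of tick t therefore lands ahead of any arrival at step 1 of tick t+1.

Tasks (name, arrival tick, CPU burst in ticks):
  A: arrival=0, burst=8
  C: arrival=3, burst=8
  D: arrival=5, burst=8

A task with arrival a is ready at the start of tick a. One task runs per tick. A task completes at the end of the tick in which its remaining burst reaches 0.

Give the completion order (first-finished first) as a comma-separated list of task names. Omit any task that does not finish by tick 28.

completion order = A, C, D

t=0: queue=[A] q_used=0 → run A
t=1: queue=[A] q_used=1 → run A
t=2: queue=[A] q_used=2 → run A
t=3: queue=[A,C] q_used=3 → run A
t=4: queue=[C,A] q_used=0 → run C
t=5: queue=[C,A,D] q_used=1 → run C
t=6: queue=[C,A,D] q_used=2 → run C
t=7: queue=[C,A,D] q_used=3 → run C
t=8: queue=[A,D,C] q_used=0 → run A
t=9: queue=[A,D,C] q_used=1 → run A
t=10: queue=[A,D,C] q_used=2 → run A
t=11: queue=[A,D,C] q_used=3 → run A
t=12: queue=[D,C] q_used=0 → run D
t=13: queue=[D,C] q_used=1 → run D
t=14: queue=[D,C] q_used=2 → run D
t=15: queue=[D,C] q_used=3 → run D
t=16: queue=[C,D] q_used=0 → run C
t=17: queue=[C,D] q_used=1 → run C
t=18: queue=[C,D] q_used=2 → run C
t=19: queue=[C,D] q_used=3 → run C
t=20: queue=[D] q_used=0 → run D
t=21: queue=[D] q_used=1 → run D
t=22: queue=[D] q_used=2 → run D
t=23: queue=[D] q_used=3 → run D
t=24: (idle)
t=25: (idle)
t=26: (idle)
t=27: (idle)
t=28: (idle)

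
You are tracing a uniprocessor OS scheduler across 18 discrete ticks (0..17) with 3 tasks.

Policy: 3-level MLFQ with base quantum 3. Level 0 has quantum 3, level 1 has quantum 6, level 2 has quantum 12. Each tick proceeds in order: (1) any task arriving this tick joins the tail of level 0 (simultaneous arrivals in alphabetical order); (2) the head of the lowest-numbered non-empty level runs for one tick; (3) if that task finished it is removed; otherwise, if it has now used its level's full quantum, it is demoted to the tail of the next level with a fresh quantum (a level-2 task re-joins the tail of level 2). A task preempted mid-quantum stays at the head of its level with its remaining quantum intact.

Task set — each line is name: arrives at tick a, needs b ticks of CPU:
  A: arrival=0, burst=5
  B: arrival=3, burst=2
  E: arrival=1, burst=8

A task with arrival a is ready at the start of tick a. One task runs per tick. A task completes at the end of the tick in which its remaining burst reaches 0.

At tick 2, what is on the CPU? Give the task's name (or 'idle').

running at tick 2 = A

t=0: L0/L1/L2 = A/-/- → run A
t=1: L0/L1/L2 = AE/-/- → run A
t=2: L0/L1/L2 = AE/-/- → run A
t=3: L0/L1/L2 = EB/A/- → run E
t=4: L0/L1/L2 = EB/A/- → run E
t=5: L0/L1/L2 = EB/A/- → run E
t=6: L0/L1/L2 = B/AE/- → run B
t=7: L0/L1/L2 = B/AE/- → run B
t=8: L0/L1/L2 = -/AE/- → run A
t=9: L0/L1/L2 = -/AE/- → run A
t=10: L0/L1/L2 = -/E/- → run E
t=11: L0/L1/L2 = -/E/- → run E
t=12: L0/L1/L2 = -/E/- → run E
t=13: L0/L1/L2 = -/E/- → run E
t=14: L0/L1/L2 = -/E/- → run E
t=15: (idle)
t=16: (idle)
t=17: (idle)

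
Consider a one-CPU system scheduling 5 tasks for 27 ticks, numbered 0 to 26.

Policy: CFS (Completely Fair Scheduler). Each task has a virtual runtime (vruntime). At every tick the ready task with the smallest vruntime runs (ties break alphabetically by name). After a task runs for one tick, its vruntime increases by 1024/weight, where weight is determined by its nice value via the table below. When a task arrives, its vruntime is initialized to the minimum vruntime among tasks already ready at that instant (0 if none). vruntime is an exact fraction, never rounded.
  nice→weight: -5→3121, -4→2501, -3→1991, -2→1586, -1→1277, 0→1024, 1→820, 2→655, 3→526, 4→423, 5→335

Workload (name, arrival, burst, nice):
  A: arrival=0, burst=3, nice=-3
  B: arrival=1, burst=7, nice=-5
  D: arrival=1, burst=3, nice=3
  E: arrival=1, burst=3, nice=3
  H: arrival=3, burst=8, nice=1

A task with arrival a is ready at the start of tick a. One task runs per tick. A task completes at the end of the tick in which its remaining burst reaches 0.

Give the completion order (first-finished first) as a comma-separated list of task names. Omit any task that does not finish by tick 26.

completion order = A, B, D, E, H

t=0: vr[A=0] → run A
t=1: vr[A=1024/1991 B=1024/1991 D=1024/1991 E=1024/1991] → run A
t=2: vr[A=2048/1991 B=1024/1991 D=1024/1991 E=1024/1991] → run B
t=3: vr[A=2048/1991 B=5234688/6213911 D=1024/1991 E=1024/1991 H=1024/1991] → run D
t=4: vr[A=2048/1991 B=5234688/6213911 D=1288704/523633 E=1024/1991 H=1024/1991] → run E
t=5: vr[A=2048/1991 B=5234688/6213911 D=1288704/523633 E=1288704/523633 H=1024/1991] → run H
t=6: vr[A=2048/1991 B=5234688/6213911 D=1288704/523633 E=1288704/523633 H=719616/408155] → run B
t=7: vr[A=2048/1991 B=7273472/6213911 D=1288704/523633 E=1288704/523633 H=719616/408155] → run A
t=8: vr[B=7273472/6213911 D=1288704/523633 E=1288704/523633 H=719616/408155] → run B
t=9: vr[B=9312256/6213911 D=1288704/523633 E=1288704/523633 H=719616/408155] → run B
t=10: vr[B=11351040/6213911 D=1288704/523633 E=1288704/523633 H=719616/408155] → run H
t=11: vr[B=11351040/6213911 D=1288704/523633 E=1288704/523633 H=1229312/408155] → run B
t=12: vr[B=13389824/6213911 D=1288704/523633 E=1288704/523633 H=1229312/408155] → run B
t=13: vr[B=15428608/6213911 D=1288704/523633 E=1288704/523633 H=1229312/408155] → run D
t=14: vr[B=15428608/6213911 D=2308096/523633 E=1288704/523633 H=1229312/408155] → run E
t=15: vr[B=15428608/6213911 D=2308096/523633 E=2308096/523633 H=1229312/408155] → run B
t=16: vr[D=2308096/523633 E=2308096/523633 H=1229312/408155] → run H
t=17: vr[D=2308096/523633 E=2308096/523633 H=1739008/408155] → run H
t=18: vr[D=2308096/523633 E=2308096/523633 H=2248704/408155] → run D
t=19: vr[E=2308096/523633 H=2248704/408155] → run E
t=20: vr[H=2248704/408155] → run H
t=21: vr[H=551680/81631] → run H
t=22: vr[H=3268096/408155] → run H
t=23: vr[H=3777792/408155] → run H
t=24: (idle)
t=25: (idle)
t=26: (idle)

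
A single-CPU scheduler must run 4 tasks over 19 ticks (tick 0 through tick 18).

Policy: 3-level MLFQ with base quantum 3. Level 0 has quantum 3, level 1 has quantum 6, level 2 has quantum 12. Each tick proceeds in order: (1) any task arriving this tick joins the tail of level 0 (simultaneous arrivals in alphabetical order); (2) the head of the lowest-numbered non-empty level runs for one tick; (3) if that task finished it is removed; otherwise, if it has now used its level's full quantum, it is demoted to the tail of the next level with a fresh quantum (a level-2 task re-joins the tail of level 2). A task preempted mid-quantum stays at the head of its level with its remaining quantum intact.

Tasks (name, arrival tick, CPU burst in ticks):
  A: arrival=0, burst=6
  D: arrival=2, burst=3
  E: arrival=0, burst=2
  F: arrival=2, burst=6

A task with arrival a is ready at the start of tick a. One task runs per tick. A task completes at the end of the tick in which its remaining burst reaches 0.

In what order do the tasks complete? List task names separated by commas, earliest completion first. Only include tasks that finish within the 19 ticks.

t=0: L0/L1/L2 = AE/-/- → run A
t=1: L0/L1/L2 = AE/-/- → run A
t=2: L0/L1/L2 = AEDF/-/- → run A
t=3: L0/L1/L2 = EDF/A/- → run E
t=4: L0/L1/L2 = EDF/A/- → run E
t=5: L0/L1/L2 = DF/A/- → run D
t=6: L0/L1/L2 = DF/A/- → run D
t=7: L0/L1/L2 = DF/A/- → run D
t=8: L0/L1/L2 = F/A/- → run F
t=9: L0/L1/L2 = F/A/- → run F
t=10: L0/L1/L2 = F/A/- → run F
t=11: L0/L1/L2 = -/AF/- → run A
t=12: L0/L1/L2 = -/AF/- → run A
t=13: L0/L1/L2 = -/AF/- → run A
t=14: L0/L1/L2 = -/F/- → run F
t=15: L0/L1/L2 = -/F/- → run F
t=16: L0/L1/L2 = -/F/- → run F
t=17: (idle)
t=18: (idle)

completion order = E, D, A, F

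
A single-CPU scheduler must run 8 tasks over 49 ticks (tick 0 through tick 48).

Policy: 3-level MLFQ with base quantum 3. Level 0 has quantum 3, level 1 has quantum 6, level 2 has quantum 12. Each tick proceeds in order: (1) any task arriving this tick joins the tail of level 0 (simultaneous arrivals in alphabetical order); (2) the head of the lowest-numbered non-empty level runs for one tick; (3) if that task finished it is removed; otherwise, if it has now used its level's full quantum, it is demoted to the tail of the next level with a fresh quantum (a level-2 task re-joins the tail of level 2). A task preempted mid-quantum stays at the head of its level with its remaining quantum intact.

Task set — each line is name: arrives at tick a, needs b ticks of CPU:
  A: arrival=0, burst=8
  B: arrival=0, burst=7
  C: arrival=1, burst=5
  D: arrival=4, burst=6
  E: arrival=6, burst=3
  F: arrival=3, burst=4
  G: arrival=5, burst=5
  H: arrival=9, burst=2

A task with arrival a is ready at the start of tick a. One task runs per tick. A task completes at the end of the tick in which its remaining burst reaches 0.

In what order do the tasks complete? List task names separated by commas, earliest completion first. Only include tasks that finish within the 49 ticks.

completion order = E, H, A, B, C, F, D, G

t=0: L0/L1/L2 = AB/-/- → run A
t=1: L0/L1/L2 = ABC/-/- → run A
t=2: L0/L1/L2 = ABC/-/- → run A
t=3: L0/L1/L2 = BCF/A/- → run B
t=4: L0/L1/L2 = BCFD/A/- → run B
t=5: L0/L1/L2 = BCFDG/A/- → run B
t=6: L0/L1/L2 = CFDGE/AB/- → run C
t=7: L0/L1/L2 = CFDGE/AB/- → run C
t=8: L0/L1/L2 = CFDGE/AB/- → run C
t=9: L0/L1/L2 = FDGEH/ABC/- → run F
t=10: L0/L1/L2 = FDGEH/ABC/- → run F
t=11: L0/L1/L2 = FDGEH/ABC/- → run F
t=12: L0/L1/L2 = DGEH/ABCF/- → run D
t=13: L0/L1/L2 = DGEH/ABCF/- → run D
t=14: L0/L1/L2 = DGEH/ABCF/- → run D
t=15: L0/L1/L2 = GEH/ABCFD/- → run G
t=16: L0/L1/L2 = GEH/ABCFD/- → run G
t=17: L0/L1/L2 = GEH/ABCFD/- → run G
t=18: L0/L1/L2 = EH/ABCFDG/- → run E
t=19: L0/L1/L2 = EH/ABCFDG/- → run E
t=20: L0/L1/L2 = EH/ABCFDG/- → run E
t=21: L0/L1/L2 = H/ABCFDG/- → run H
t=22: L0/L1/L2 = H/ABCFDG/- → run H
t=23: L0/L1/L2 = -/ABCFDG/- → run A
t=24: L0/L1/L2 = -/ABCFDG/- → run A
t=25: L0/L1/L2 = -/ABCFDG/- → run A
t=26: L0/L1/L2 = -/ABCFDG/- → run A
t=27: L0/L1/L2 = -/ABCFDG/- → run A
t=28: L0/L1/L2 = -/BCFDG/- → run B
t=29: L0/L1/L2 = -/BCFDG/- → run B
t=30: L0/L1/L2 = -/BCFDG/- → run B
t=31: L0/L1/L2 = -/BCFDG/- → run B
t=32: L0/L1/L2 = -/CFDG/- → run C
t=33: L0/L1/L2 = -/CFDG/- → run C
t=34: L0/L1/L2 = -/FDG/- → run F
t=35: L0/L1/L2 = -/DG/- → run D
t=36: L0/L1/L2 = -/DG/- → run D
t=37: L0/L1/L2 = -/DG/- → run D
t=38: L0/L1/L2 = -/G/- → run G
t=39: L0/L1/L2 = -/G/- → run G
t=40: (idle)
t=41: (idle)
t=42: (idle)
t=43: (idle)
t=44: (idle)
t=45: (idle)
t=46: (idle)
t=47: (idle)
t=48: (idle)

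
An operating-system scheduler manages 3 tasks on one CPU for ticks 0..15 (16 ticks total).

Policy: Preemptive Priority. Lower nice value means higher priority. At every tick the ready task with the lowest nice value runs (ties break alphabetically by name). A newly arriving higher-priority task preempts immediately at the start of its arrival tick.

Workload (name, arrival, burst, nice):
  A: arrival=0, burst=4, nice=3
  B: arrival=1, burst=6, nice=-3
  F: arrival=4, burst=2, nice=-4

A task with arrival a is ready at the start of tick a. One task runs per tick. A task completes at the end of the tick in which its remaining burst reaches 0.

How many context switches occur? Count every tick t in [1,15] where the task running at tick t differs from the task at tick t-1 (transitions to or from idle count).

context switches = 5

t=0: ready={A} → run A
t=1: ready={A,B} → run B
t=2: ready={A,B} → run B
t=3: ready={A,B} → run B
t=4: ready={A,B,F} → run F
t=5: ready={A,B,F} → run F
t=6: ready={A,B} → run B
t=7: ready={A,B} → run B
t=8: ready={A,B} → run B
t=9: ready={A} → run A
t=10: ready={A} → run A
t=11: ready={A} → run A
t=12: (idle)
t=13: (idle)
t=14: (idle)
t=15: (idle)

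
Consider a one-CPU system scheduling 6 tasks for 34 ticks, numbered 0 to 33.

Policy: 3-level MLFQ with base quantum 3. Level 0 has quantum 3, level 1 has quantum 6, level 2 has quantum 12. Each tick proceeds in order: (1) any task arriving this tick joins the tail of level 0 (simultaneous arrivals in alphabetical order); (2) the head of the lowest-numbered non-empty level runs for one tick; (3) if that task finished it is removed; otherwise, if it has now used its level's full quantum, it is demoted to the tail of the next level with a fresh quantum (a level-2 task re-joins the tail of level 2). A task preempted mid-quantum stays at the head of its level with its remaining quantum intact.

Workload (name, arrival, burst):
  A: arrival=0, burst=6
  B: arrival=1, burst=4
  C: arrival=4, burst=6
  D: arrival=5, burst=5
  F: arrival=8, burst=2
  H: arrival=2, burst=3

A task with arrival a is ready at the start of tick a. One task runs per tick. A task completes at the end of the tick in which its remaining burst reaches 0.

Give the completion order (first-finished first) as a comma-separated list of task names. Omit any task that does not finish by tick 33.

t=0: L0/L1/L2 = A/-/- → run A
t=1: L0/L1/L2 = AB/-/- → run A
t=2: L0/L1/L2 = ABH/-/- → run A
t=3: L0/L1/L2 = BH/A/- → run B
t=4: L0/L1/L2 = BHC/A/- → run B
t=5: L0/L1/L2 = BHCD/A/- → run B
t=6: L0/L1/L2 = HCD/AB/- → run H
t=7: L0/L1/L2 = HCD/AB/- → run H
t=8: L0/L1/L2 = HCDF/AB/- → run H
t=9: L0/L1/L2 = CDF/AB/- → run C
t=10: L0/L1/L2 = CDF/AB/- → run C
t=11: L0/L1/L2 = CDF/AB/- → run C
t=12: L0/L1/L2 = DF/ABC/- → run D
t=13: L0/L1/L2 = DF/ABC/- → run D
t=14: L0/L1/L2 = DF/ABC/- → run D
t=15: L0/L1/L2 = F/ABCD/- → run F
t=16: L0/L1/L2 = F/ABCD/- → run F
t=17: L0/L1/L2 = -/ABCD/- → run A
t=18: L0/L1/L2 = -/ABCD/- → run A
t=19: L0/L1/L2 = -/ABCD/- → run A
t=20: L0/L1/L2 = -/BCD/- → run B
t=21: L0/L1/L2 = -/CD/- → run C
t=22: L0/L1/L2 = -/CD/- → run C
t=23: L0/L1/L2 = -/CD/- → run C
t=24: L0/L1/L2 = -/D/- → run D
t=25: L0/L1/L2 = -/D/- → run D
t=26: (idle)
t=27: (idle)
t=28: (idle)
t=29: (idle)
t=30: (idle)
t=31: (idle)
t=32: (idle)
t=33: (idle)

completion order = H, F, A, B, C, D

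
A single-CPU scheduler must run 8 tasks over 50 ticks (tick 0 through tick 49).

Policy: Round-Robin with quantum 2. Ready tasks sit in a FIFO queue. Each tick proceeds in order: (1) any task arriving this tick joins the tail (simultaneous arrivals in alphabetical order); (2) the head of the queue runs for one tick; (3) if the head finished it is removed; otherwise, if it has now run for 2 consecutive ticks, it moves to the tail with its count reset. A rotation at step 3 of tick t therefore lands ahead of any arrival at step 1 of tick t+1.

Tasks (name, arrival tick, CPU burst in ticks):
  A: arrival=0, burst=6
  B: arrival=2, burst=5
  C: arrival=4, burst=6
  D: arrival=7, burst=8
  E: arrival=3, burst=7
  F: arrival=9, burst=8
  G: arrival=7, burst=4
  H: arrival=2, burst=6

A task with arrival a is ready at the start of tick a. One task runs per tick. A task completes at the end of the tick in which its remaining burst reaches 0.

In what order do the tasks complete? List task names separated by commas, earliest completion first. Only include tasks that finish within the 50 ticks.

t=0: queue=[A] q_used=0 → run A
t=1: queue=[A] q_used=1 → run A
t=2: queue=[A,B,H] q_used=0 → run A
t=3: queue=[A,B,H,E] q_used=1 → run A
t=4: queue=[B,H,E,A,C] q_used=0 → run B
t=5: queue=[B,H,E,A,C] q_used=1 → run B
t=6: queue=[H,E,A,C,B] q_used=0 → run H
t=7: queue=[H,E,A,C,B,D,G] q_used=1 → run H
t=8: queue=[E,A,C,B,D,G,H] q_used=0 → run E
t=9: queue=[E,A,C,B,D,G,H,F] q_used=1 → run E
t=10: queue=[A,C,B,D,G,H,F,E] q_used=0 → run A
t=11: queue=[A,C,B,D,G,H,F,E] q_used=1 → run A
t=12: queue=[C,B,D,G,H,F,E] q_used=0 → run C
t=13: queue=[C,B,D,G,H,F,E] q_used=1 → run C
t=14: queue=[B,D,G,H,F,E,C] q_used=0 → run B
t=15: queue=[B,D,G,H,F,E,C] q_used=1 → run B
t=16: queue=[D,G,H,F,E,C,B] q_used=0 → run D
t=17: queue=[D,G,H,F,E,C,B] q_used=1 → run D
t=18: queue=[G,H,F,E,C,B,D] q_used=0 → run G
t=19: queue=[G,H,F,E,C,B,D] q_used=1 → run G
t=20: queue=[H,F,E,C,B,D,G] q_used=0 → run H
t=21: queue=[H,F,E,C,B,D,G] q_used=1 → run H
t=22: queue=[F,E,C,B,D,G,H] q_used=0 → run F
t=23: queue=[F,E,C,B,D,G,H] q_used=1 → run F
t=24: queue=[E,C,B,D,G,H,F] q_used=0 → run E
t=25: queue=[E,C,B,D,G,H,F] q_used=1 → run E
t=26: queue=[C,B,D,G,H,F,E] q_used=0 → run C
t=27: queue=[C,B,D,G,H,F,E] q_used=1 → run C
t=28: queue=[B,D,G,H,F,E,C] q_used=0 → run B
t=29: queue=[D,G,H,F,E,C] q_used=0 → run D
t=30: queue=[D,G,H,F,E,C] q_used=1 → run D
t=31: queue=[G,H,F,E,C,D] q_used=0 → run G
t=32: queue=[G,H,F,E,C,D] q_used=1 → run G
t=33: queue=[H,F,E,C,D] q_used=0 → run H
t=34: queue=[H,F,E,C,D] q_used=1 → run H
t=35: queue=[F,E,C,D] q_used=0 → run F
t=36: queue=[F,E,C,D] q_used=1 → run F
t=37: queue=[E,C,D,F] q_used=0 → run E
t=38: queue=[E,C,D,F] q_used=1 → run E
t=39: queue=[C,D,F,E] q_used=0 → run C
t=40: queue=[C,D,F,E] q_used=1 → run C
t=41: queue=[D,F,E] q_used=0 → run D
t=42: queue=[D,F,E] q_used=1 → run D
t=43: queue=[F,E,D] q_used=0 → run F
t=44: queue=[F,E,D] q_used=1 → run F
t=45: queue=[E,D,F] q_used=0 → run E
t=46: queue=[D,F] q_used=0 → run D
t=47: queue=[D,F] q_used=1 → run D
t=48: queue=[F] q_used=0 → run F
t=49: queue=[F] q_used=1 → run F

completion order = A, B, G, H, C, E, D, F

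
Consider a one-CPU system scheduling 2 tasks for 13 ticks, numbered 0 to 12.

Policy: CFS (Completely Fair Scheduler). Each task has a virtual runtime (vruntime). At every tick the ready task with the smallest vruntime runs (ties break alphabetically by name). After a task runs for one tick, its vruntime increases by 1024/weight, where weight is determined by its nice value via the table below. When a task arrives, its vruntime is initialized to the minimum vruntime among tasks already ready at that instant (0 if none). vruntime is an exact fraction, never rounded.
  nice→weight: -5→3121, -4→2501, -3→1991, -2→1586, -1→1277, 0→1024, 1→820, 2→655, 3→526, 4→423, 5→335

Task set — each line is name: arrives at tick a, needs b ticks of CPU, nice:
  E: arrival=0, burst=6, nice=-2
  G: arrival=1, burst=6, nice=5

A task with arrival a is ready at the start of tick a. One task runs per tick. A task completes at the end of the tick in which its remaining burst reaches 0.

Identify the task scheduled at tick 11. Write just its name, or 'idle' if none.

t=0: vr[E=0] → run E
t=1: vr[E=512/793 G=512/793] → run E
t=2: vr[E=1024/793 G=512/793] → run G
t=3: vr[E=1024/793 G=983552/265655] → run E
t=4: vr[E=1536/793 G=983552/265655] → run E
t=5: vr[E=2048/793 G=983552/265655] → run E
t=6: vr[E=2560/793 G=983552/265655] → run E
t=7: vr[G=983552/265655] → run G
t=8: vr[G=1795584/265655] → run G
t=9: vr[G=2607616/265655] → run G
t=10: vr[G=3419648/265655] → run G
t=11: vr[G=846336/53131] → run G
t=12: (idle)

running at tick 11 = G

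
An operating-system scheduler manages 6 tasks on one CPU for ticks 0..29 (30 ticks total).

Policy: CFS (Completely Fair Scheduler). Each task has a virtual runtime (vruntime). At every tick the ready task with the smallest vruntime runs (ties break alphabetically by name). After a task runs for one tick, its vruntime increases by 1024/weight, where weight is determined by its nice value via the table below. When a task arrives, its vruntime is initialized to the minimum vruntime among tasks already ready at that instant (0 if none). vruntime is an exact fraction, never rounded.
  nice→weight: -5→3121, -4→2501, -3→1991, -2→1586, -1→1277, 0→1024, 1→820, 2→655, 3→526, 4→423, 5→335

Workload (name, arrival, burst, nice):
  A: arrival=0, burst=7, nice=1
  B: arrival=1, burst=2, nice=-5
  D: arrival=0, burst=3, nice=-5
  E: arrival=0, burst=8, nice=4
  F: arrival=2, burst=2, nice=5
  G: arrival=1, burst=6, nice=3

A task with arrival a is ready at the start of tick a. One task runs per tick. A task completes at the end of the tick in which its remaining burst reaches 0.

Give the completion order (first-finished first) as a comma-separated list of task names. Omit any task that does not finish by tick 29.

completion order = B, D, F, A, G, E

t=0: vr[A=0 D=0 E=0] → run A
t=1: vr[A=256/205 B=0 D=0 E=0 G=0] → run B
t=2: vr[A=256/205 B=1024/3121 D=0 E=0 F=0 G=0] → run D
t=3: vr[A=256/205 B=1024/3121 D=1024/3121 E=0 F=0 G=0] → run E
t=4: vr[A=256/205 B=1024/3121 D=1024/3121 E=1024/423 F=0 G=0] → run F
t=5: vr[A=256/205 B=1024/3121 D=1024/3121 E=1024/423 F=1024/335 G=0] → run G
t=6: vr[A=256/205 B=1024/3121 D=1024/3121 E=1024/423 F=1024/335 G=512/263] → run B
t=7: vr[A=256/205 D=1024/3121 E=1024/423 F=1024/335 G=512/263] → run D
t=8: vr[A=256/205 D=2048/3121 E=1024/423 F=1024/335 G=512/263] → run D
t=9: vr[A=256/205 E=1024/423 F=1024/335 G=512/263] → run A
t=10: vr[A=512/205 E=1024/423 F=1024/335 G=512/263] → run G
t=11: vr[A=512/205 E=1024/423 F=1024/335 G=1024/263] → run E
t=12: vr[A=512/205 E=2048/423 F=1024/335 G=1024/263] → run A
t=13: vr[A=768/205 E=2048/423 F=1024/335 G=1024/263] → run F
t=14: vr[A=768/205 E=2048/423 G=1024/263] → run A
t=15: vr[A=1024/205 E=2048/423 G=1024/263] → run G
t=16: vr[A=1024/205 E=2048/423 G=1536/263] → run E
t=17: vr[A=1024/205 E=1024/141 G=1536/263] → run A
t=18: vr[A=256/41 E=1024/141 G=1536/263] → run G
t=19: vr[A=256/41 E=1024/141 G=2048/263] → run A
t=20: vr[A=1536/205 E=1024/141 G=2048/263] → run E
t=21: vr[A=1536/205 E=4096/423 G=2048/263] → run A
t=22: vr[E=4096/423 G=2048/263] → run G
t=23: vr[E=4096/423 G=2560/263] → run E
t=24: vr[E=5120/423 G=2560/263] → run G
t=25: vr[E=5120/423] → run E
t=26: vr[E=2048/141] → run E
t=27: vr[E=7168/423] → run E
t=28: (idle)
t=29: (idle)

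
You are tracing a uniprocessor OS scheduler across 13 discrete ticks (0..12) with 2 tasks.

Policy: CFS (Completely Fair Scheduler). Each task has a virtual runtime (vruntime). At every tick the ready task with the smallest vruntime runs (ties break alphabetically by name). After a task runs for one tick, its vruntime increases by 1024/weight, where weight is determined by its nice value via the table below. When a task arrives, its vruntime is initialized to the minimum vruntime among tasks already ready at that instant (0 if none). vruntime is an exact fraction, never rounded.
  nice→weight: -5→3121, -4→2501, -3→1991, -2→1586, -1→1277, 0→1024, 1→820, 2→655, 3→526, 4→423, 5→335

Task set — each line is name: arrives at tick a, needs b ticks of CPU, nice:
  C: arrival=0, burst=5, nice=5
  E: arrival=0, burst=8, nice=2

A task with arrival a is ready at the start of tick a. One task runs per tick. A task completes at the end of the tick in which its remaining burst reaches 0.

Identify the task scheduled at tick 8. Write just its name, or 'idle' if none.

running at tick 8 = E

t=0: vr[C=0 E=0] → run C
t=1: vr[C=1024/335 E=0] → run E
t=2: vr[C=1024/335 E=1024/655] → run E
t=3: vr[C=1024/335 E=2048/655] → run C
t=4: vr[C=2048/335 E=2048/655] → run E
t=5: vr[C=2048/335 E=3072/655] → run E
t=6: vr[C=2048/335 E=4096/655] → run C
t=7: vr[C=3072/335 E=4096/655] → run E
t=8: vr[C=3072/335 E=1024/131] → run E
t=9: vr[C=3072/335 E=6144/655] → run C
t=10: vr[C=4096/335 E=6144/655] → run E
t=11: vr[C=4096/335 E=7168/655] → run E
t=12: vr[C=4096/335] → run C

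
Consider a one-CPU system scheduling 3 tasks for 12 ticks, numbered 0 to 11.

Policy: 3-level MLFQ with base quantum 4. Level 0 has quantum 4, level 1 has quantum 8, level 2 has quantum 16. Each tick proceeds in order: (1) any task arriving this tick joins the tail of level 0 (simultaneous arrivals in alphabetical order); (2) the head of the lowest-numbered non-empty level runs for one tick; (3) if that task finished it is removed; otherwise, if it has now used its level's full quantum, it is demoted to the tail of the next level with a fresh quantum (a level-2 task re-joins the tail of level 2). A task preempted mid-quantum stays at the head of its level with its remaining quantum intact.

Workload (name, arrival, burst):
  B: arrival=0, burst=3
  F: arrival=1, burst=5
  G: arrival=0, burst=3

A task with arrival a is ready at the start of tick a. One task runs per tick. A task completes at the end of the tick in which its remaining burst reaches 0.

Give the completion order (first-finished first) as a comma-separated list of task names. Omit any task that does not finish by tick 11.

t=0: L0/L1/L2 = BG/-/- → run B
t=1: L0/L1/L2 = BGF/-/- → run B
t=2: L0/L1/L2 = BGF/-/- → run B
t=3: L0/L1/L2 = GF/-/- → run G
t=4: L0/L1/L2 = GF/-/- → run G
t=5: L0/L1/L2 = GF/-/- → run G
t=6: L0/L1/L2 = F/-/- → run F
t=7: L0/L1/L2 = F/-/- → run F
t=8: L0/L1/L2 = F/-/- → run F
t=9: L0/L1/L2 = F/-/- → run F
t=10: L0/L1/L2 = -/F/- → run F
t=11: (idle)

completion order = B, G, F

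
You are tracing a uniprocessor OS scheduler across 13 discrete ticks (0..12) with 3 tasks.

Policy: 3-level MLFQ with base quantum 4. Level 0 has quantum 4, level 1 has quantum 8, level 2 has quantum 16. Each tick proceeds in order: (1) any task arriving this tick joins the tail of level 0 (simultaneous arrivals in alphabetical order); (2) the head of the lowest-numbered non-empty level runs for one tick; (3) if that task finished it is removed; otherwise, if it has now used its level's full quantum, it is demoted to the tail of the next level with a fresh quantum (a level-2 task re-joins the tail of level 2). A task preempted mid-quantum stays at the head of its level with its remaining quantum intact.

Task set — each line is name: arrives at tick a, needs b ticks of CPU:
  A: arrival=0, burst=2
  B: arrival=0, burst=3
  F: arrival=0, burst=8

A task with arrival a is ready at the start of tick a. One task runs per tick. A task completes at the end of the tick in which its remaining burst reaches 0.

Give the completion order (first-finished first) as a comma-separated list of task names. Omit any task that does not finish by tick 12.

t=0: L0/L1/L2 = ABF/-/- → run A
t=1: L0/L1/L2 = ABF/-/- → run A
t=2: L0/L1/L2 = BF/-/- → run B
t=3: L0/L1/L2 = BF/-/- → run B
t=4: L0/L1/L2 = BF/-/- → run B
t=5: L0/L1/L2 = F/-/- → run F
t=6: L0/L1/L2 = F/-/- → run F
t=7: L0/L1/L2 = F/-/- → run F
t=8: L0/L1/L2 = F/-/- → run F
t=9: L0/L1/L2 = -/F/- → run F
t=10: L0/L1/L2 = -/F/- → run F
t=11: L0/L1/L2 = -/F/- → run F
t=12: L0/L1/L2 = -/F/- → run F

completion order = A, B, F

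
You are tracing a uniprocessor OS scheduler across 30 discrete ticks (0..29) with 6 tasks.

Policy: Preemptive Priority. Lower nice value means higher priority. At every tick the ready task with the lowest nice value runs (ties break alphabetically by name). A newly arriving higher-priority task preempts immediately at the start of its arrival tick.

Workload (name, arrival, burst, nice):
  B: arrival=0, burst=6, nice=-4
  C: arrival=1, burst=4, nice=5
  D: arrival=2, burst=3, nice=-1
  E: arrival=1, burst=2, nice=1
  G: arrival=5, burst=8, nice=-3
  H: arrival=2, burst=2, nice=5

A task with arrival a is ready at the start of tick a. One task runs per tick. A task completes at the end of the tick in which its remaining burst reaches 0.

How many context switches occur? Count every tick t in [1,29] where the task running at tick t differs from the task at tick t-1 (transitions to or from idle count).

t=0: ready={B} → run B
t=1: ready={B,C,E} → run B
t=2: ready={B,C,D,E,H} → run B
t=3: ready={B,C,D,E,H} → run B
t=4: ready={B,C,D,E,H} → run B
t=5: ready={B,C,D,E,G,H} → run B
t=6: ready={C,D,E,G,H} → run G
t=7: ready={C,D,E,G,H} → run G
t=8: ready={C,D,E,G,H} → run G
t=9: ready={C,D,E,G,H} → run G
t=10: ready={C,D,E,G,H} → run G
t=11: ready={C,D,E,G,H} → run G
t=12: ready={C,D,E,G,H} → run G
t=13: ready={C,D,E,G,H} → run G
t=14: ready={C,D,E,H} → run D
t=15: ready={C,D,E,H} → run D
t=16: ready={C,D,E,H} → run D
t=17: ready={C,E,H} → run E
t=18: ready={C,E,H} → run E
t=19: ready={C,H} → run C
t=20: ready={C,H} → run C
t=21: ready={C,H} → run C
t=22: ready={C,H} → run C
t=23: ready={H} → run H
t=24: ready={H} → run H
t=25: (idle)
t=26: (idle)
t=27: (idle)
t=28: (idle)
t=29: (idle)

context switches = 6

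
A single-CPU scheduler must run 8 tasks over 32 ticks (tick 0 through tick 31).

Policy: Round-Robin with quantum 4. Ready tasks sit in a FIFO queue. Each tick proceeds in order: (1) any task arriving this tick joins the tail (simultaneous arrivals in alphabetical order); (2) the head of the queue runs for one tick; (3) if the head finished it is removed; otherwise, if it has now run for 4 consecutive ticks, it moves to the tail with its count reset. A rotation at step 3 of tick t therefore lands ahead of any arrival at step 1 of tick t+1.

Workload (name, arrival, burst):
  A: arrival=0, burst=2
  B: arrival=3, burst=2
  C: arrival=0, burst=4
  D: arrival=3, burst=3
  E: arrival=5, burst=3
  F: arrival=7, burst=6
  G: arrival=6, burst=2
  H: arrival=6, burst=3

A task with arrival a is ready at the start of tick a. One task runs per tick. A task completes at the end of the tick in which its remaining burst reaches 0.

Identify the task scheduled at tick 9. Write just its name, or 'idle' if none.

t=0: queue=[A,C] q_used=0 → run A
t=1: queue=[A,C] q_used=1 → run A
t=2: queue=[C] q_used=0 → run C
t=3: queue=[C,B,D] q_used=1 → run C
t=4: queue=[C,B,D] q_used=2 → run C
t=5: queue=[C,B,D,E] q_used=3 → run C
t=6: queue=[B,D,E,G,H] q_used=0 → run B
t=7: queue=[B,D,E,G,H,F] q_used=1 → run B
t=8: queue=[D,E,G,H,F] q_used=0 → run D
t=9: queue=[D,E,G,H,F] q_used=1 → run D
t=10: queue=[D,E,G,H,F] q_used=2 → run D
t=11: queue=[E,G,H,F] q_used=0 → run E
t=12: queue=[E,G,H,F] q_used=1 → run E
t=13: queue=[E,G,H,F] q_used=2 → run E
t=14: queue=[G,H,F] q_used=0 → run G
t=15: queue=[G,H,F] q_used=1 → run G
t=16: queue=[H,F] q_used=0 → run H
t=17: queue=[H,F] q_used=1 → run H
t=18: queue=[H,F] q_used=2 → run H
t=19: queue=[F] q_used=0 → run F
t=20: queue=[F] q_used=1 → run F
t=21: queue=[F] q_used=2 → run F
t=22: queue=[F] q_used=3 → run F
t=23: queue=[F] q_used=0 → run F
t=24: queue=[F] q_used=1 → run F
t=25: (idle)
t=26: (idle)
t=27: (idle)
t=28: (idle)
t=29: (idle)
t=30: (idle)
t=31: (idle)

running at tick 9 = D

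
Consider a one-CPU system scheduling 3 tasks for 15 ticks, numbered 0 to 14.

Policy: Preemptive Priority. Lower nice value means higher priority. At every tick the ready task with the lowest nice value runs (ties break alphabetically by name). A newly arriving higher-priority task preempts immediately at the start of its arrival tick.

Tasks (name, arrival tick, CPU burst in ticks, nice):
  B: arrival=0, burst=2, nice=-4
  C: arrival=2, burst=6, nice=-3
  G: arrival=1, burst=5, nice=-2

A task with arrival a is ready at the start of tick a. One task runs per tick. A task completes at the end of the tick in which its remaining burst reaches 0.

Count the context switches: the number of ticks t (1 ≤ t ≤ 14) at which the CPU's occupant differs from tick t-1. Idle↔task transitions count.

t=0: ready={B} → run B
t=1: ready={B,G} → run B
t=2: ready={C,G} → run C
t=3: ready={C,G} → run C
t=4: ready={C,G} → run C
t=5: ready={C,G} → run C
t=6: ready={C,G} → run C
t=7: ready={C,G} → run C
t=8: ready={G} → run G
t=9: ready={G} → run G
t=10: ready={G} → run G
t=11: ready={G} → run G
t=12: ready={G} → run G
t=13: (idle)
t=14: (idle)

context switches = 3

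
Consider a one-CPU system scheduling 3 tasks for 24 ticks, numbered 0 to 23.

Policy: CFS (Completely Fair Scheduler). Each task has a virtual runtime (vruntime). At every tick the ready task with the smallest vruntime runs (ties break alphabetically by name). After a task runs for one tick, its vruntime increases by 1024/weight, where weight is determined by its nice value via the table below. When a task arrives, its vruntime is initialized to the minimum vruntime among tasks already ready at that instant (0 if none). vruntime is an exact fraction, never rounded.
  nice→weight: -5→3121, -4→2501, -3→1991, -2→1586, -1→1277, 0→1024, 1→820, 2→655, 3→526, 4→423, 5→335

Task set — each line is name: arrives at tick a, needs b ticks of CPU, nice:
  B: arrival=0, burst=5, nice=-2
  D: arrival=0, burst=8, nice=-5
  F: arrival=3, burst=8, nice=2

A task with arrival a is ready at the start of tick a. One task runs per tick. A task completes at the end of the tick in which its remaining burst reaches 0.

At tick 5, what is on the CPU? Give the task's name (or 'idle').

t=0: vr[B=0 D=0] → run B
t=1: vr[B=512/793 D=0] → run D
t=2: vr[B=512/793 D=1024/3121] → run D
t=3: vr[B=512/793 D=2048/3121 F=512/793] → run B
t=4: vr[B=1024/793 D=2048/3121 F=512/793] → run F
t=5: vr[B=1024/793 D=2048/3121 F=1147392/519415] → run D
t=6: vr[B=1024/793 D=3072/3121 F=1147392/519415] → run D
t=7: vr[B=1024/793 D=4096/3121 F=1147392/519415] → run B
t=8: vr[B=1536/793 D=4096/3121 F=1147392/519415] → run D
t=9: vr[B=1536/793 D=5120/3121 F=1147392/519415] → run D
t=10: vr[B=1536/793 D=6144/3121 F=1147392/519415] → run B
t=11: vr[B=2048/793 D=6144/3121 F=1147392/519415] → run D
t=12: vr[B=2048/793 D=7168/3121 F=1147392/519415] → run F
t=13: vr[B=2048/793 D=7168/3121 F=1959424/519415] → run D
t=14: vr[B=2048/793 F=1959424/519415] → run B
t=15: vr[F=1959424/519415] → run F
t=16: vr[F=2771456/519415] → run F
t=17: vr[F=3583488/519415] → run F
t=18: vr[F=879104/103883] → run F
t=19: vr[F=5207552/519415] → run F
t=20: vr[F=6019584/519415] → run F
t=21: (idle)
t=22: (idle)
t=23: (idle)

running at tick 5 = D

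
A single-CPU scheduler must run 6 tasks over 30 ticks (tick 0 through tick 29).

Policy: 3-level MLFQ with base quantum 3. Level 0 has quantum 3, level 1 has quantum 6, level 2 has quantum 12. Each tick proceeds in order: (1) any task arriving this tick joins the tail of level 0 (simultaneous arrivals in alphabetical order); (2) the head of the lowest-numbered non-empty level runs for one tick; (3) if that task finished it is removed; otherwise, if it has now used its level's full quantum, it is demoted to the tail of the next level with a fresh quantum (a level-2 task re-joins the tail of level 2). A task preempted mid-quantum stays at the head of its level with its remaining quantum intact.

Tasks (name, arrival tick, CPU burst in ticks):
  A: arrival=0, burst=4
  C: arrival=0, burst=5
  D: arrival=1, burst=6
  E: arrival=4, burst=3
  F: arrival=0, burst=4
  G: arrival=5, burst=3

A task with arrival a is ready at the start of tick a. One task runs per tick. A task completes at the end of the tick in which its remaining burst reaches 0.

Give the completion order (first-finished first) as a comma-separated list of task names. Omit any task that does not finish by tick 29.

completion order = E, G, A, C, F, D

t=0: L0/L1/L2 = ACF/-/- → run A
t=1: L0/L1/L2 = ACFD/-/- → run A
t=2: L0/L1/L2 = ACFD/-/- → run A
t=3: L0/L1/L2 = CFD/A/- → run C
t=4: L0/L1/L2 = CFDE/A/- → run C
t=5: L0/L1/L2 = CFDEG/A/- → run C
t=6: L0/L1/L2 = FDEG/AC/- → run F
t=7: L0/L1/L2 = FDEG/AC/- → run F
t=8: L0/L1/L2 = FDEG/AC/- → run F
t=9: L0/L1/L2 = DEG/ACF/- → run D
t=10: L0/L1/L2 = DEG/ACF/- → run D
t=11: L0/L1/L2 = DEG/ACF/- → run D
t=12: L0/L1/L2 = EG/ACFD/- → run E
t=13: L0/L1/L2 = EG/ACFD/- → run E
t=14: L0/L1/L2 = EG/ACFD/- → run E
t=15: L0/L1/L2 = G/ACFD/- → run G
t=16: L0/L1/L2 = G/ACFD/- → run G
t=17: L0/L1/L2 = G/ACFD/- → run G
t=18: L0/L1/L2 = -/ACFD/- → run A
t=19: L0/L1/L2 = -/CFD/- → run C
t=20: L0/L1/L2 = -/CFD/- → run C
t=21: L0/L1/L2 = -/FD/- → run F
t=22: L0/L1/L2 = -/D/- → run D
t=23: L0/L1/L2 = -/D/- → run D
t=24: L0/L1/L2 = -/D/- → run D
t=25: (idle)
t=26: (idle)
t=27: (idle)
t=28: (idle)
t=29: (idle)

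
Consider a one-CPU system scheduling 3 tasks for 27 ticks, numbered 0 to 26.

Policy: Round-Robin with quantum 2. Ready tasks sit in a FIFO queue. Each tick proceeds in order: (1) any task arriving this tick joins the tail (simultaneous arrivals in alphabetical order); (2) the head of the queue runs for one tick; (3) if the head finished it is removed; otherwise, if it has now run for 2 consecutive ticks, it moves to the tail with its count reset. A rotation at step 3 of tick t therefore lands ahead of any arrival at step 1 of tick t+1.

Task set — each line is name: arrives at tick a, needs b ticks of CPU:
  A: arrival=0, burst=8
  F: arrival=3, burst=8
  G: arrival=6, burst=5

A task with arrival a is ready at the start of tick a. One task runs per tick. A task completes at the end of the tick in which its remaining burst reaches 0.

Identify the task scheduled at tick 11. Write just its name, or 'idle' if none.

t=0: queue=[A] q_used=0 → run A
t=1: queue=[A] q_used=1 → run A
t=2: queue=[A] q_used=0 → run A
t=3: queue=[A,F] q_used=1 → run A
t=4: queue=[F,A] q_used=0 → run F
t=5: queue=[F,A] q_used=1 → run F
t=6: queue=[A,F,G] q_used=0 → run A
t=7: queue=[A,F,G] q_used=1 → run A
t=8: queue=[F,G,A] q_used=0 → run F
t=9: queue=[F,G,A] q_used=1 → run F
t=10: queue=[G,A,F] q_used=0 → run G
t=11: queue=[G,A,F] q_used=1 → run G
t=12: queue=[A,F,G] q_used=0 → run A
t=13: queue=[A,F,G] q_used=1 → run A
t=14: queue=[F,G] q_used=0 → run F
t=15: queue=[F,G] q_used=1 → run F
t=16: queue=[G,F] q_used=0 → run G
t=17: queue=[G,F] q_used=1 → run G
t=18: queue=[F,G] q_used=0 → run F
t=19: queue=[F,G] q_used=1 → run F
t=20: queue=[G] q_used=0 → run G
t=21: (idle)
t=22: (idle)
t=23: (idle)
t=24: (idle)
t=25: (idle)
t=26: (idle)

running at tick 11 = G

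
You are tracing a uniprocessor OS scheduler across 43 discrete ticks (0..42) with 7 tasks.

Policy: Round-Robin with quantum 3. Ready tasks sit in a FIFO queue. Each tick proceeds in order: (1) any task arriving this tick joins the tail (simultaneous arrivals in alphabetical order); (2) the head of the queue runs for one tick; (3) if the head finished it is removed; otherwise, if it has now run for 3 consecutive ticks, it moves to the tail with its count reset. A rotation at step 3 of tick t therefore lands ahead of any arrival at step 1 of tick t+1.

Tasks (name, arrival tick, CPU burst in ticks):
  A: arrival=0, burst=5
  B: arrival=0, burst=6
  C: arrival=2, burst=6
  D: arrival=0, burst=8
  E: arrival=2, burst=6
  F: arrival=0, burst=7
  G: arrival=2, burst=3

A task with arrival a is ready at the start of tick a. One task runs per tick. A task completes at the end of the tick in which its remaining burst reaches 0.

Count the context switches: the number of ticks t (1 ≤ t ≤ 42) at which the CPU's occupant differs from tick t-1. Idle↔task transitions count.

context switches = 15

t=0: queue=[A,B,D,F] q_used=0 → run A
t=1: queue=[A,B,D,F] q_used=1 → run A
t=2: queue=[A,B,D,F,C,E,G] q_used=2 → run A
t=3: queue=[B,D,F,C,E,G,A] q_used=0 → run B
t=4: queue=[B,D,F,C,E,G,A] q_used=1 → run B
t=5: queue=[B,D,F,C,E,G,A] q_used=2 → run B
t=6: queue=[D,F,C,E,G,A,B] q_used=0 → run D
t=7: queue=[D,F,C,E,G,A,B] q_used=1 → run D
t=8: queue=[D,F,C,E,G,A,B] q_used=2 → run D
t=9: queue=[F,C,E,G,A,B,D] q_used=0 → run F
t=10: queue=[F,C,E,G,A,B,D] q_used=1 → run F
t=11: queue=[F,C,E,G,A,B,D] q_used=2 → run F
t=12: queue=[C,E,G,A,B,D,F] q_used=0 → run C
t=13: queue=[C,E,G,A,B,D,F] q_used=1 → run C
t=14: queue=[C,E,G,A,B,D,F] q_used=2 → run C
t=15: queue=[E,G,A,B,D,F,C] q_used=0 → run E
t=16: queue=[E,G,A,B,D,F,C] q_used=1 → run E
t=17: queue=[E,G,A,B,D,F,C] q_used=2 → run E
t=18: queue=[G,A,B,D,F,C,E] q_used=0 → run G
t=19: queue=[G,A,B,D,F,C,E] q_used=1 → run G
t=20: queue=[G,A,B,D,F,C,E] q_used=2 → run G
t=21: queue=[A,B,D,F,C,E] q_used=0 → run A
t=22: queue=[A,B,D,F,C,E] q_used=1 → run A
t=23: queue=[B,D,F,C,E] q_used=0 → run B
t=24: queue=[B,D,F,C,E] q_used=1 → run B
t=25: queue=[B,D,F,C,E] q_used=2 → run B
t=26: queue=[D,F,C,E] q_used=0 → run D
t=27: queue=[D,F,C,E] q_used=1 → run D
t=28: queue=[D,F,C,E] q_used=2 → run D
t=29: queue=[F,C,E,D] q_used=0 → run F
t=30: queue=[F,C,E,D] q_used=1 → run F
t=31: queue=[F,C,E,D] q_used=2 → run F
t=32: queue=[C,E,D,F] q_used=0 → run C
t=33: queue=[C,E,D,F] q_used=1 → run C
t=34: queue=[C,E,D,F] q_used=2 → run C
t=35: queue=[E,D,F] q_used=0 → run E
t=36: queue=[E,D,F] q_used=1 → run E
t=37: queue=[E,D,F] q_used=2 → run E
t=38: queue=[D,F] q_used=0 → run D
t=39: queue=[D,F] q_used=1 → run D
t=40: queue=[F] q_used=0 → run F
t=41: (idle)
t=42: (idle)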